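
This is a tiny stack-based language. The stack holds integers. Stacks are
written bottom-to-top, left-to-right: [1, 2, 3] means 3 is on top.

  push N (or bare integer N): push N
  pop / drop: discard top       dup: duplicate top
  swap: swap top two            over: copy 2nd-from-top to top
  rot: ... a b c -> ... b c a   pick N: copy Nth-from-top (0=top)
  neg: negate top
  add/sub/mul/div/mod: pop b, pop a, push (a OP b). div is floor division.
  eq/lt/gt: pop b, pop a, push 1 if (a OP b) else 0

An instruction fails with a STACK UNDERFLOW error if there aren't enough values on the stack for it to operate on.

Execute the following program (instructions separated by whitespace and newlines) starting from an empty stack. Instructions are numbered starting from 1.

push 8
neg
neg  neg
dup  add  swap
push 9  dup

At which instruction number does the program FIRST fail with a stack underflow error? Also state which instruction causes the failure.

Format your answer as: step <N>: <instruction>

Step 1 ('push 8'): stack = [8], depth = 1
Step 2 ('neg'): stack = [-8], depth = 1
Step 3 ('neg'): stack = [8], depth = 1
Step 4 ('neg'): stack = [-8], depth = 1
Step 5 ('dup'): stack = [-8, -8], depth = 2
Step 6 ('add'): stack = [-16], depth = 1
Step 7 ('swap'): needs 2 value(s) but depth is 1 — STACK UNDERFLOW

Answer: step 7: swap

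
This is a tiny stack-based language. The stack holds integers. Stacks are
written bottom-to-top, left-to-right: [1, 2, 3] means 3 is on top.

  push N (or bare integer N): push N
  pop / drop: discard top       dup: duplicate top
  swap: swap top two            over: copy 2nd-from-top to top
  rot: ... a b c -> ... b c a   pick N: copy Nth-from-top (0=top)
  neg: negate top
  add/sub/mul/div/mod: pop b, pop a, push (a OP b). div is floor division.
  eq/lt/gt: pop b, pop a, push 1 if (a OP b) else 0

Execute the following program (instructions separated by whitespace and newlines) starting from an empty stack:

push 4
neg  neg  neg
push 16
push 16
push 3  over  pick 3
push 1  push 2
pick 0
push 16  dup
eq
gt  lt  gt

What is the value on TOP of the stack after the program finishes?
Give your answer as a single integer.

Answer: 1

Derivation:
After 'push 4': [4]
After 'neg': [-4]
After 'neg': [4]
After 'neg': [-4]
After 'push 16': [-4, 16]
After 'push 16': [-4, 16, 16]
After 'push 3': [-4, 16, 16, 3]
After 'over': [-4, 16, 16, 3, 16]
After 'pick 3': [-4, 16, 16, 3, 16, 16]
After 'push 1': [-4, 16, 16, 3, 16, 16, 1]
After 'push 2': [-4, 16, 16, 3, 16, 16, 1, 2]
After 'pick 0': [-4, 16, 16, 3, 16, 16, 1, 2, 2]
After 'push 16': [-4, 16, 16, 3, 16, 16, 1, 2, 2, 16]
After 'dup': [-4, 16, 16, 3, 16, 16, 1, 2, 2, 16, 16]
After 'eq': [-4, 16, 16, 3, 16, 16, 1, 2, 2, 1]
After 'gt': [-4, 16, 16, 3, 16, 16, 1, 2, 1]
After 'lt': [-4, 16, 16, 3, 16, 16, 1, 0]
After 'gt': [-4, 16, 16, 3, 16, 16, 1]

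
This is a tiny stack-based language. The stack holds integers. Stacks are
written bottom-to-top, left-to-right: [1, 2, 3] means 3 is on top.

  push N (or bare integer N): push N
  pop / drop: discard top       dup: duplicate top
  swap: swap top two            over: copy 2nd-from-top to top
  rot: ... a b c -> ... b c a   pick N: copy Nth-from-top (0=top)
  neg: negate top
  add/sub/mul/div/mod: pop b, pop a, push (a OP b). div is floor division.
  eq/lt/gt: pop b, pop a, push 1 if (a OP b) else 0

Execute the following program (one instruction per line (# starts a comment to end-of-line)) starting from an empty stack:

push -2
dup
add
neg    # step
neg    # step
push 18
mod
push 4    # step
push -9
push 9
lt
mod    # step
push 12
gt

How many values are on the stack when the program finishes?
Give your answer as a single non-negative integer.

Answer: 2

Derivation:
After 'push -2': stack = [-2] (depth 1)
After 'dup': stack = [-2, -2] (depth 2)
After 'add': stack = [-4] (depth 1)
After 'neg': stack = [4] (depth 1)
After 'neg': stack = [-4] (depth 1)
After 'push 18': stack = [-4, 18] (depth 2)
After 'mod': stack = [14] (depth 1)
After 'push 4': stack = [14, 4] (depth 2)
After 'push -9': stack = [14, 4, -9] (depth 3)
After 'push 9': stack = [14, 4, -9, 9] (depth 4)
After 'lt': stack = [14, 4, 1] (depth 3)
After 'mod': stack = [14, 0] (depth 2)
After 'push 12': stack = [14, 0, 12] (depth 3)
After 'gt': stack = [14, 0] (depth 2)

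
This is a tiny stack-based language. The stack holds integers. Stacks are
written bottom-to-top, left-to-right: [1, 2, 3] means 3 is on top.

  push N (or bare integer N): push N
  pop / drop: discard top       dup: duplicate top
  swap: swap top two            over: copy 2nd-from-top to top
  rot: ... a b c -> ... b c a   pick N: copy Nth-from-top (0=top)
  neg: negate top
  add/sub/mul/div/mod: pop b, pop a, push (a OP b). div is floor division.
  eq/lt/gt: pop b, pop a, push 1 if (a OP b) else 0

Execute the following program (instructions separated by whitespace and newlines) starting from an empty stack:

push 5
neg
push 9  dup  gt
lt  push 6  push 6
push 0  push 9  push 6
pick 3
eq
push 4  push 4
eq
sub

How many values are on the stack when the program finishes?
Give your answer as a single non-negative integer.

Answer: 6

Derivation:
After 'push 5': stack = [5] (depth 1)
After 'neg': stack = [-5] (depth 1)
After 'push 9': stack = [-5, 9] (depth 2)
After 'dup': stack = [-5, 9, 9] (depth 3)
After 'gt': stack = [-5, 0] (depth 2)
After 'lt': stack = [1] (depth 1)
After 'push 6': stack = [1, 6] (depth 2)
After 'push 6': stack = [1, 6, 6] (depth 3)
After 'push 0': stack = [1, 6, 6, 0] (depth 4)
After 'push 9': stack = [1, 6, 6, 0, 9] (depth 5)
After 'push 6': stack = [1, 6, 6, 0, 9, 6] (depth 6)
After 'pick 3': stack = [1, 6, 6, 0, 9, 6, 6] (depth 7)
After 'eq': stack = [1, 6, 6, 0, 9, 1] (depth 6)
After 'push 4': stack = [1, 6, 6, 0, 9, 1, 4] (depth 7)
After 'push 4': stack = [1, 6, 6, 0, 9, 1, 4, 4] (depth 8)
After 'eq': stack = [1, 6, 6, 0, 9, 1, 1] (depth 7)
After 'sub': stack = [1, 6, 6, 0, 9, 0] (depth 6)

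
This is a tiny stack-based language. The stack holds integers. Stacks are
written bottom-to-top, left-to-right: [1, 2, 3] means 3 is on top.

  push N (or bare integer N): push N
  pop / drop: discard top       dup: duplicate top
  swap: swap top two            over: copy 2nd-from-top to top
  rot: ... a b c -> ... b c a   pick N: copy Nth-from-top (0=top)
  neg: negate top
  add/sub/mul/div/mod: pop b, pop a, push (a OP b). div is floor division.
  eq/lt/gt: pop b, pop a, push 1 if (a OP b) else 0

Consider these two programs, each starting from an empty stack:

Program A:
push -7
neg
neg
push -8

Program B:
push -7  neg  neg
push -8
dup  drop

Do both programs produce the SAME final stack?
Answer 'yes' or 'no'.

Answer: yes

Derivation:
Program A trace:
  After 'push -7': [-7]
  After 'neg': [7]
  After 'neg': [-7]
  After 'push -8': [-7, -8]
Program A final stack: [-7, -8]

Program B trace:
  After 'push -7': [-7]
  After 'neg': [7]
  After 'neg': [-7]
  After 'push -8': [-7, -8]
  After 'dup': [-7, -8, -8]
  After 'drop': [-7, -8]
Program B final stack: [-7, -8]
Same: yes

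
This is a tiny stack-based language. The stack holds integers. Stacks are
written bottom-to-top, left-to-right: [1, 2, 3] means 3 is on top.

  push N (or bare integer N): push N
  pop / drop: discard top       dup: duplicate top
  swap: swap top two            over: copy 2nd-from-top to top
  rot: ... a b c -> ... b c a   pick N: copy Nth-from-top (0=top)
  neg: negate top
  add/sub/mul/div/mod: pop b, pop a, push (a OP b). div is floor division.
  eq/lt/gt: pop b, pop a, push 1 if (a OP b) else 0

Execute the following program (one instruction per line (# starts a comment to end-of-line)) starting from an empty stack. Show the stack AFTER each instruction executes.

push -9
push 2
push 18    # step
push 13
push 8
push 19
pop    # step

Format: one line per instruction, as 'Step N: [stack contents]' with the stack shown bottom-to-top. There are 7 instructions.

Step 1: [-9]
Step 2: [-9, 2]
Step 3: [-9, 2, 18]
Step 4: [-9, 2, 18, 13]
Step 5: [-9, 2, 18, 13, 8]
Step 6: [-9, 2, 18, 13, 8, 19]
Step 7: [-9, 2, 18, 13, 8]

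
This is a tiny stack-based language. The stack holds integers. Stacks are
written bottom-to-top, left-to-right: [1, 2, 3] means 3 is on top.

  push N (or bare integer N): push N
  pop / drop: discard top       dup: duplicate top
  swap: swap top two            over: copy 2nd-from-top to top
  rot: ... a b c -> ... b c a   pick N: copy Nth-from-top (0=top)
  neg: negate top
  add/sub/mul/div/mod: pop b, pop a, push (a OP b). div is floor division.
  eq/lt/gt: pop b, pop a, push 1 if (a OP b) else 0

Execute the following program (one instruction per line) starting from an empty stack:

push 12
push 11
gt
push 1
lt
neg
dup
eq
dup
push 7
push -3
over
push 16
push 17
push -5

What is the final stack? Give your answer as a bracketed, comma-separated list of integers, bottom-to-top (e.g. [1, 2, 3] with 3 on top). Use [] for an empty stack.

Answer: [1, 1, 7, -3, 7, 16, 17, -5]

Derivation:
After 'push 12': [12]
After 'push 11': [12, 11]
After 'gt': [1]
After 'push 1': [1, 1]
After 'lt': [0]
After 'neg': [0]
After 'dup': [0, 0]
After 'eq': [1]
After 'dup': [1, 1]
After 'push 7': [1, 1, 7]
After 'push -3': [1, 1, 7, -3]
After 'over': [1, 1, 7, -3, 7]
After 'push 16': [1, 1, 7, -3, 7, 16]
After 'push 17': [1, 1, 7, -3, 7, 16, 17]
After 'push -5': [1, 1, 7, -3, 7, 16, 17, -5]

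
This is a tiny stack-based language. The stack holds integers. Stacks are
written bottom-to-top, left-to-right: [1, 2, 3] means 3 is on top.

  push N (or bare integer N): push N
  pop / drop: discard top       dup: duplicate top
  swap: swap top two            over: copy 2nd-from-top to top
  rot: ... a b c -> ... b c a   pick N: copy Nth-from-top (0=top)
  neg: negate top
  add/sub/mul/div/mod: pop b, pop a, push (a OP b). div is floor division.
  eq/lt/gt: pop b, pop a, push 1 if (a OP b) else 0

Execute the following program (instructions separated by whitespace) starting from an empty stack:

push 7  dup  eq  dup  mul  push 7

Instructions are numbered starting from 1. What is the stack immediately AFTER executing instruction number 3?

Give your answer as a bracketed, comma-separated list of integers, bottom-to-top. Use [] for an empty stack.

Step 1 ('push 7'): [7]
Step 2 ('dup'): [7, 7]
Step 3 ('eq'): [1]

Answer: [1]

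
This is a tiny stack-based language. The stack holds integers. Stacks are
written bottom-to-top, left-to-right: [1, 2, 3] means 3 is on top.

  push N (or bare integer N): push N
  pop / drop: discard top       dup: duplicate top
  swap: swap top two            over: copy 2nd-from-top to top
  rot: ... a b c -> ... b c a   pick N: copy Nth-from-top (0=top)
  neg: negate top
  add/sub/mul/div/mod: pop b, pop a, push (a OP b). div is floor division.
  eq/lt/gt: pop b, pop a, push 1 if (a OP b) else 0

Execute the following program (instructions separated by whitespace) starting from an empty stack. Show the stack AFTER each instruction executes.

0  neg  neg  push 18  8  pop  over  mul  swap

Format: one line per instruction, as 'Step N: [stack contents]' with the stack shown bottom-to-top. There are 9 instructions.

Step 1: [0]
Step 2: [0]
Step 3: [0]
Step 4: [0, 18]
Step 5: [0, 18, 8]
Step 6: [0, 18]
Step 7: [0, 18, 0]
Step 8: [0, 0]
Step 9: [0, 0]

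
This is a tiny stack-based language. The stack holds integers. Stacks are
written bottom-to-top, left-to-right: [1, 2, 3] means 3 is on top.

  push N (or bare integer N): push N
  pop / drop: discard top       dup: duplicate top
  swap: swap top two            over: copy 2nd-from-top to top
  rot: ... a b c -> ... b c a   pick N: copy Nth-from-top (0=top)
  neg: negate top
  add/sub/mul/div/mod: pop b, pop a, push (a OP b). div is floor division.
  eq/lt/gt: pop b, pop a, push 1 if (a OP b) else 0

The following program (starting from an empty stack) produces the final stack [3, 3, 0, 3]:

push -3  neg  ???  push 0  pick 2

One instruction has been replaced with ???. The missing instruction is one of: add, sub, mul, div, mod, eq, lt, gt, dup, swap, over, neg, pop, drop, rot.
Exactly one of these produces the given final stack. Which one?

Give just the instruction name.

Answer: dup

Derivation:
Stack before ???: [3]
Stack after ???:  [3, 3]
The instruction that transforms [3] -> [3, 3] is: dup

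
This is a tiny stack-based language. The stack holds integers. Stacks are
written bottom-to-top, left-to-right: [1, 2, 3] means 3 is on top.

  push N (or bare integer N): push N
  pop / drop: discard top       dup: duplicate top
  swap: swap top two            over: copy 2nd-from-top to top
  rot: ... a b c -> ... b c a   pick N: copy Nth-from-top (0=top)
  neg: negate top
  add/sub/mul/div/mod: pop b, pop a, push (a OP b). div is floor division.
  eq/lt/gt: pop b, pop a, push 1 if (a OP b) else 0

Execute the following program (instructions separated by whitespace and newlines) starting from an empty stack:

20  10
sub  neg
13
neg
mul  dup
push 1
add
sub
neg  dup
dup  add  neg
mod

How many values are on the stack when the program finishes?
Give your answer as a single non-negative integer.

Answer: 1

Derivation:
After 'push 20': stack = [20] (depth 1)
After 'push 10': stack = [20, 10] (depth 2)
After 'sub': stack = [10] (depth 1)
After 'neg': stack = [-10] (depth 1)
After 'push 13': stack = [-10, 13] (depth 2)
After 'neg': stack = [-10, -13] (depth 2)
After 'mul': stack = [130] (depth 1)
After 'dup': stack = [130, 130] (depth 2)
After 'push 1': stack = [130, 130, 1] (depth 3)
After 'add': stack = [130, 131] (depth 2)
After 'sub': stack = [-1] (depth 1)
After 'neg': stack = [1] (depth 1)
After 'dup': stack = [1, 1] (depth 2)
After 'dup': stack = [1, 1, 1] (depth 3)
After 'add': stack = [1, 2] (depth 2)
After 'neg': stack = [1, -2] (depth 2)
After 'mod': stack = [-1] (depth 1)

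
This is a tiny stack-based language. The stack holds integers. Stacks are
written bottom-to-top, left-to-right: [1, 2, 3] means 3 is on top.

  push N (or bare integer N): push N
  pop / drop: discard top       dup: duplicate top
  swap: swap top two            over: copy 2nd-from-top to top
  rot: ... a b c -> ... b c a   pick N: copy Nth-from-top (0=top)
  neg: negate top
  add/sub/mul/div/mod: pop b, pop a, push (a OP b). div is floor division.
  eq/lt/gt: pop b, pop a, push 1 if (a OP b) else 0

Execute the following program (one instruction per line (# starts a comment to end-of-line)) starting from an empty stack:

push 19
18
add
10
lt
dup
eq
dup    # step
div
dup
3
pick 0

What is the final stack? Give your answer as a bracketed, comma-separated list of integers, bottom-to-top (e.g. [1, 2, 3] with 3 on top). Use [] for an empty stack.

Answer: [1, 1, 3, 3]

Derivation:
After 'push 19': [19]
After 'push 18': [19, 18]
After 'add': [37]
After 'push 10': [37, 10]
After 'lt': [0]
After 'dup': [0, 0]
After 'eq': [1]
After 'dup': [1, 1]
After 'div': [1]
After 'dup': [1, 1]
After 'push 3': [1, 1, 3]
After 'pick 0': [1, 1, 3, 3]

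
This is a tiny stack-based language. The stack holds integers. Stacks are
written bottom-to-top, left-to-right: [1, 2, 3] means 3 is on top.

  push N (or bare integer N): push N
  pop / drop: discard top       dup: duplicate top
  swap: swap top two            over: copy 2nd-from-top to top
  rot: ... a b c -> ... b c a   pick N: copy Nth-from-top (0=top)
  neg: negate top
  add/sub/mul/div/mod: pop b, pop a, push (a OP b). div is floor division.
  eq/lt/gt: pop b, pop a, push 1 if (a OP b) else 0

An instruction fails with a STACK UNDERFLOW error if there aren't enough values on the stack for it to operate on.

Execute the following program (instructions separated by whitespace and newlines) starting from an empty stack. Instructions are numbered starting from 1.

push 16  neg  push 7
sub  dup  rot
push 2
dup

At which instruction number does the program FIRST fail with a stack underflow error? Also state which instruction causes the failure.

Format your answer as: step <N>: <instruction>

Step 1 ('push 16'): stack = [16], depth = 1
Step 2 ('neg'): stack = [-16], depth = 1
Step 3 ('push 7'): stack = [-16, 7], depth = 2
Step 4 ('sub'): stack = [-23], depth = 1
Step 5 ('dup'): stack = [-23, -23], depth = 2
Step 6 ('rot'): needs 3 value(s) but depth is 2 — STACK UNDERFLOW

Answer: step 6: rot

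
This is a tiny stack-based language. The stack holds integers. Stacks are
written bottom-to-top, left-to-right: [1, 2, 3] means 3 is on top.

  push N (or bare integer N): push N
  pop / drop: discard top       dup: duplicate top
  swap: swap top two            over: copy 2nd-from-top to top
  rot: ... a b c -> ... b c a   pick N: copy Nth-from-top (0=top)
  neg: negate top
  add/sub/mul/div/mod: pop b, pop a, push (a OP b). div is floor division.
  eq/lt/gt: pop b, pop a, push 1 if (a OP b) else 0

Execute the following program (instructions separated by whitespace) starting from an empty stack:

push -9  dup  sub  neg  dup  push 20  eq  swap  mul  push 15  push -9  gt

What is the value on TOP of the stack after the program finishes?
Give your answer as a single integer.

After 'push -9': [-9]
After 'dup': [-9, -9]
After 'sub': [0]
After 'neg': [0]
After 'dup': [0, 0]
After 'push 20': [0, 0, 20]
After 'eq': [0, 0]
After 'swap': [0, 0]
After 'mul': [0]
After 'push 15': [0, 15]
After 'push -9': [0, 15, -9]
After 'gt': [0, 1]

Answer: 1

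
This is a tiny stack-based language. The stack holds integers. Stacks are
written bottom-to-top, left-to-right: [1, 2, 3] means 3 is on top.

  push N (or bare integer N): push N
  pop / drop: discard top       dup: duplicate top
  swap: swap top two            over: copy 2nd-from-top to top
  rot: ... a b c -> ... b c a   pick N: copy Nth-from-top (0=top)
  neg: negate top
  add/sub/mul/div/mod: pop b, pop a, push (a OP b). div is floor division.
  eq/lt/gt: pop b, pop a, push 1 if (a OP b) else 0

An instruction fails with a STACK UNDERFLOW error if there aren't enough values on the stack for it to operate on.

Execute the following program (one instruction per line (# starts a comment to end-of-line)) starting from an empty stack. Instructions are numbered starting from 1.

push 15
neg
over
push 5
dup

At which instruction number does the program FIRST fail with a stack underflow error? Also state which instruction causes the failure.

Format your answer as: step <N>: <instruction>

Answer: step 3: over

Derivation:
Step 1 ('push 15'): stack = [15], depth = 1
Step 2 ('neg'): stack = [-15], depth = 1
Step 3 ('over'): needs 2 value(s) but depth is 1 — STACK UNDERFLOW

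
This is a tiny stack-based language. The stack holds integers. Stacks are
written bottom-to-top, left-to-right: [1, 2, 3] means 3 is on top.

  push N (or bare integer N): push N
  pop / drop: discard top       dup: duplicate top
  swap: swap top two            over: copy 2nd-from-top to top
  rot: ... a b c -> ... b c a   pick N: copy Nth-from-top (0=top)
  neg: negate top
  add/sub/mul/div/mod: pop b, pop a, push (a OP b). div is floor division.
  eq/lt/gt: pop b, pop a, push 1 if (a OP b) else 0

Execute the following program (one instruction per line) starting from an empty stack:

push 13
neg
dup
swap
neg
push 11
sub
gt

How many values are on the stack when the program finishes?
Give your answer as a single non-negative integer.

Answer: 1

Derivation:
After 'push 13': stack = [13] (depth 1)
After 'neg': stack = [-13] (depth 1)
After 'dup': stack = [-13, -13] (depth 2)
After 'swap': stack = [-13, -13] (depth 2)
After 'neg': stack = [-13, 13] (depth 2)
After 'push 11': stack = [-13, 13, 11] (depth 3)
After 'sub': stack = [-13, 2] (depth 2)
After 'gt': stack = [0] (depth 1)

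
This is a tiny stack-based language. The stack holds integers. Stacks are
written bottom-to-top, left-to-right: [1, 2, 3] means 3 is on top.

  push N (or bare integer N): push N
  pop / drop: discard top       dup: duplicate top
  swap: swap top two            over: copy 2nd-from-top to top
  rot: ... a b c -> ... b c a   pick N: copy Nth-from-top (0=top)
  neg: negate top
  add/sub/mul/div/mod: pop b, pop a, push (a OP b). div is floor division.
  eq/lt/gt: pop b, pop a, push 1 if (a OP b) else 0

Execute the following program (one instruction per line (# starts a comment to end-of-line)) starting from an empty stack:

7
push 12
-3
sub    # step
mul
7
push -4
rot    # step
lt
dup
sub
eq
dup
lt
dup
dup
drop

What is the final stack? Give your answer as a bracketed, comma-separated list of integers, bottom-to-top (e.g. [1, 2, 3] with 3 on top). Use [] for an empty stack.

After 'push 7': [7]
After 'push 12': [7, 12]
After 'push -3': [7, 12, -3]
After 'sub': [7, 15]
After 'mul': [105]
After 'push 7': [105, 7]
After 'push -4': [105, 7, -4]
After 'rot': [7, -4, 105]
After 'lt': [7, 1]
After 'dup': [7, 1, 1]
After 'sub': [7, 0]
After 'eq': [0]
After 'dup': [0, 0]
After 'lt': [0]
After 'dup': [0, 0]
After 'dup': [0, 0, 0]
After 'drop': [0, 0]

Answer: [0, 0]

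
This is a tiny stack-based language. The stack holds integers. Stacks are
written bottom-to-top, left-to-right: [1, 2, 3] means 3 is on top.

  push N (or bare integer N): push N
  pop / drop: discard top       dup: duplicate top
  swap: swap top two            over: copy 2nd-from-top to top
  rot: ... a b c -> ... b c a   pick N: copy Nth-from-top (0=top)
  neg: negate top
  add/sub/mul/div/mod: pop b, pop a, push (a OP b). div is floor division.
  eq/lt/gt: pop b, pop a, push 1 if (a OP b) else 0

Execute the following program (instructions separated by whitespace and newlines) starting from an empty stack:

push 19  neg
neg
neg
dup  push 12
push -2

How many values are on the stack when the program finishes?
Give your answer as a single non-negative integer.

After 'push 19': stack = [19] (depth 1)
After 'neg': stack = [-19] (depth 1)
After 'neg': stack = [19] (depth 1)
After 'neg': stack = [-19] (depth 1)
After 'dup': stack = [-19, -19] (depth 2)
After 'push 12': stack = [-19, -19, 12] (depth 3)
After 'push -2': stack = [-19, -19, 12, -2] (depth 4)

Answer: 4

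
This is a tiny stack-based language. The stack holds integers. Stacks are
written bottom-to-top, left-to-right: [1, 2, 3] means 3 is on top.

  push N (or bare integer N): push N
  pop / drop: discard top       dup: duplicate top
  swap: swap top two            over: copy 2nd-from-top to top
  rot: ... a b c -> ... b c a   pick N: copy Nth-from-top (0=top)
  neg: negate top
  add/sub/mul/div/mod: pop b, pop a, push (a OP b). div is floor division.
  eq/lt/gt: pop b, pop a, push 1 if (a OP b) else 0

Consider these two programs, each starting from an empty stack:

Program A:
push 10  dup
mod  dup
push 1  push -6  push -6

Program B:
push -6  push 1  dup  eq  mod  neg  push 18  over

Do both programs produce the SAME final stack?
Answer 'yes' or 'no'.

Program A trace:
  After 'push 10': [10]
  After 'dup': [10, 10]
  After 'mod': [0]
  After 'dup': [0, 0]
  After 'push 1': [0, 0, 1]
  After 'push -6': [0, 0, 1, -6]
  After 'push -6': [0, 0, 1, -6, -6]
Program A final stack: [0, 0, 1, -6, -6]

Program B trace:
  After 'push -6': [-6]
  After 'push 1': [-6, 1]
  After 'dup': [-6, 1, 1]
  After 'eq': [-6, 1]
  After 'mod': [0]
  After 'neg': [0]
  After 'push 18': [0, 18]
  After 'over': [0, 18, 0]
Program B final stack: [0, 18, 0]
Same: no

Answer: no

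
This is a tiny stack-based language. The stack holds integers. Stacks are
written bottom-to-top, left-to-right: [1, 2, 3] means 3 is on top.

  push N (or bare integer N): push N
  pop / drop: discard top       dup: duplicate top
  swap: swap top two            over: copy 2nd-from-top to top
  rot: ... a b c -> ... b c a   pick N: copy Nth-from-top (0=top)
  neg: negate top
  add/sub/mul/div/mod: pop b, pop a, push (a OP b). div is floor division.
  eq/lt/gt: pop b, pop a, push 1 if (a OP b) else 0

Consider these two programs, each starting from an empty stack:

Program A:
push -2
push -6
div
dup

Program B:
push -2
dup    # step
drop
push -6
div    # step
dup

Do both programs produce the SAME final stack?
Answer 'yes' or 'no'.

Answer: yes

Derivation:
Program A trace:
  After 'push -2': [-2]
  After 'push -6': [-2, -6]
  After 'div': [0]
  After 'dup': [0, 0]
Program A final stack: [0, 0]

Program B trace:
  After 'push -2': [-2]
  After 'dup': [-2, -2]
  After 'drop': [-2]
  After 'push -6': [-2, -6]
  After 'div': [0]
  After 'dup': [0, 0]
Program B final stack: [0, 0]
Same: yes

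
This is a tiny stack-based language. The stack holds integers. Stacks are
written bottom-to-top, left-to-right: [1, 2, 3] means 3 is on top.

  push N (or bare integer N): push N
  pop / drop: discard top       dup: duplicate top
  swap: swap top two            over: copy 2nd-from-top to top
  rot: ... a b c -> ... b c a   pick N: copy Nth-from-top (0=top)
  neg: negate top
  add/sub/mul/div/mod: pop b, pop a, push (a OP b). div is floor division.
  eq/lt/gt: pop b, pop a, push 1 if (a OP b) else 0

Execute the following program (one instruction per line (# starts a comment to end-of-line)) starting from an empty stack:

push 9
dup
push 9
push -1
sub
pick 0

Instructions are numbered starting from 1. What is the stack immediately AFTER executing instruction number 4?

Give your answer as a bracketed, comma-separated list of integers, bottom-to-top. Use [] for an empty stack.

Step 1 ('push 9'): [9]
Step 2 ('dup'): [9, 9]
Step 3 ('push 9'): [9, 9, 9]
Step 4 ('push -1'): [9, 9, 9, -1]

Answer: [9, 9, 9, -1]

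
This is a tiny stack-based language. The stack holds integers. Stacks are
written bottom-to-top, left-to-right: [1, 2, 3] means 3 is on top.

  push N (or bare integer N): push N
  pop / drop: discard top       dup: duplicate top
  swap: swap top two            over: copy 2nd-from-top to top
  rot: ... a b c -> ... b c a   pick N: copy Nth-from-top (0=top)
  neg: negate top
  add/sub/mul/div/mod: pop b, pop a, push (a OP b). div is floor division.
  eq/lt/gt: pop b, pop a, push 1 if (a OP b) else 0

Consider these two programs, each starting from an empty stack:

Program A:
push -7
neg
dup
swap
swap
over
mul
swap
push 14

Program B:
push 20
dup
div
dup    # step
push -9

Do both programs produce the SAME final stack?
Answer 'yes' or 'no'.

Program A trace:
  After 'push -7': [-7]
  After 'neg': [7]
  After 'dup': [7, 7]
  After 'swap': [7, 7]
  After 'swap': [7, 7]
  After 'over': [7, 7, 7]
  After 'mul': [7, 49]
  After 'swap': [49, 7]
  After 'push 14': [49, 7, 14]
Program A final stack: [49, 7, 14]

Program B trace:
  After 'push 20': [20]
  After 'dup': [20, 20]
  After 'div': [1]
  After 'dup': [1, 1]
  After 'push -9': [1, 1, -9]
Program B final stack: [1, 1, -9]
Same: no

Answer: no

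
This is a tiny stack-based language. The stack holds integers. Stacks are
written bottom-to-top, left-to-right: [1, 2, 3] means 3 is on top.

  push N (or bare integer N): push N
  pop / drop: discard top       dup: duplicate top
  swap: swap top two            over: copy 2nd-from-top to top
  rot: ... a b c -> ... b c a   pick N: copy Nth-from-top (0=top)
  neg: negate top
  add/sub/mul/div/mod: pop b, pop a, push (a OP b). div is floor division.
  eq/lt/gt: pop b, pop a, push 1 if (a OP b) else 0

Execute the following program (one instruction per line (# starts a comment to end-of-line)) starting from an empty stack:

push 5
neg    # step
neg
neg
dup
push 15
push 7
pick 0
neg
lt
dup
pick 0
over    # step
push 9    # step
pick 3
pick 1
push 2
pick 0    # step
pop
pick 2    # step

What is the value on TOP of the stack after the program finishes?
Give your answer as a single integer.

Answer: 0

Derivation:
After 'push 5': [5]
After 'neg': [-5]
After 'neg': [5]
After 'neg': [-5]
After 'dup': [-5, -5]
After 'push 15': [-5, -5, 15]
After 'push 7': [-5, -5, 15, 7]
After 'pick 0': [-5, -5, 15, 7, 7]
After 'neg': [-5, -5, 15, 7, -7]
After 'lt': [-5, -5, 15, 0]
After 'dup': [-5, -5, 15, 0, 0]
After 'pick 0': [-5, -5, 15, 0, 0, 0]
After 'over': [-5, -5, 15, 0, 0, 0, 0]
After 'push 9': [-5, -5, 15, 0, 0, 0, 0, 9]
After 'pick 3': [-5, -5, 15, 0, 0, 0, 0, 9, 0]
After 'pick 1': [-5, -5, 15, 0, 0, 0, 0, 9, 0, 9]
After 'push 2': [-5, -5, 15, 0, 0, 0, 0, 9, 0, 9, 2]
After 'pick 0': [-5, -5, 15, 0, 0, 0, 0, 9, 0, 9, 2, 2]
After 'pop': [-5, -5, 15, 0, 0, 0, 0, 9, 0, 9, 2]
After 'pick 2': [-5, -5, 15, 0, 0, 0, 0, 9, 0, 9, 2, 0]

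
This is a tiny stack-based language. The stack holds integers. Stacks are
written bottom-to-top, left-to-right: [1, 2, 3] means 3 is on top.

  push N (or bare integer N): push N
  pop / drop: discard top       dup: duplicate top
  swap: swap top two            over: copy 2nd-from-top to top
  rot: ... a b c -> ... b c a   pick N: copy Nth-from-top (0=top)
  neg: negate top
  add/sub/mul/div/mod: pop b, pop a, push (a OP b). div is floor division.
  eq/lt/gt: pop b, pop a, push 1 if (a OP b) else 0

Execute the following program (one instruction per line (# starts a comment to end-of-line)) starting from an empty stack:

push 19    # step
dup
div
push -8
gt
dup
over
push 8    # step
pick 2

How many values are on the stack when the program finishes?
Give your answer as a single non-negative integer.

Answer: 5

Derivation:
After 'push 19': stack = [19] (depth 1)
After 'dup': stack = [19, 19] (depth 2)
After 'div': stack = [1] (depth 1)
After 'push -8': stack = [1, -8] (depth 2)
After 'gt': stack = [1] (depth 1)
After 'dup': stack = [1, 1] (depth 2)
After 'over': stack = [1, 1, 1] (depth 3)
After 'push 8': stack = [1, 1, 1, 8] (depth 4)
After 'pick 2': stack = [1, 1, 1, 8, 1] (depth 5)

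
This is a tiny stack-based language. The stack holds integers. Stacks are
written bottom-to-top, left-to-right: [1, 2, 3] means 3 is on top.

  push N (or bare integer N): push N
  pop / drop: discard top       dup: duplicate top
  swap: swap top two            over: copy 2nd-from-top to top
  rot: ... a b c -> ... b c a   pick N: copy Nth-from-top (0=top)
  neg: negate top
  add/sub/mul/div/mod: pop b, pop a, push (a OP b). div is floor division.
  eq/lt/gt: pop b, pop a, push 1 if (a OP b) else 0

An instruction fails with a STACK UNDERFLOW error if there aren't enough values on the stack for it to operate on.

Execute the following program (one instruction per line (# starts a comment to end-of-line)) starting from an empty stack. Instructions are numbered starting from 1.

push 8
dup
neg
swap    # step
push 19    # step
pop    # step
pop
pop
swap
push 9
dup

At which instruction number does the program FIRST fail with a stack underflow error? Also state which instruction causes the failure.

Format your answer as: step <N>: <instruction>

Answer: step 9: swap

Derivation:
Step 1 ('push 8'): stack = [8], depth = 1
Step 2 ('dup'): stack = [8, 8], depth = 2
Step 3 ('neg'): stack = [8, -8], depth = 2
Step 4 ('swap'): stack = [-8, 8], depth = 2
Step 5 ('push 19'): stack = [-8, 8, 19], depth = 3
Step 6 ('pop'): stack = [-8, 8], depth = 2
Step 7 ('pop'): stack = [-8], depth = 1
Step 8 ('pop'): stack = [], depth = 0
Step 9 ('swap'): needs 2 value(s) but depth is 0 — STACK UNDERFLOW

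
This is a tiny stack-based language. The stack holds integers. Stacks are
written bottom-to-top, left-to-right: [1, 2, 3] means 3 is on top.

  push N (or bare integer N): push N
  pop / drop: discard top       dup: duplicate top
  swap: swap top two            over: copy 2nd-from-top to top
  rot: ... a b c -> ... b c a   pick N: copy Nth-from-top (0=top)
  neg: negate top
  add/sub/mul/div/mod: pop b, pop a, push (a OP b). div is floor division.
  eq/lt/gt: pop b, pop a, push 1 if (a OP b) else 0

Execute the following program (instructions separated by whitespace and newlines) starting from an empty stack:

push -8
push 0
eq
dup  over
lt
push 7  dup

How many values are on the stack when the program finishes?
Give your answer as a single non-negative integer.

After 'push -8': stack = [-8] (depth 1)
After 'push 0': stack = [-8, 0] (depth 2)
After 'eq': stack = [0] (depth 1)
After 'dup': stack = [0, 0] (depth 2)
After 'over': stack = [0, 0, 0] (depth 3)
After 'lt': stack = [0, 0] (depth 2)
After 'push 7': stack = [0, 0, 7] (depth 3)
After 'dup': stack = [0, 0, 7, 7] (depth 4)

Answer: 4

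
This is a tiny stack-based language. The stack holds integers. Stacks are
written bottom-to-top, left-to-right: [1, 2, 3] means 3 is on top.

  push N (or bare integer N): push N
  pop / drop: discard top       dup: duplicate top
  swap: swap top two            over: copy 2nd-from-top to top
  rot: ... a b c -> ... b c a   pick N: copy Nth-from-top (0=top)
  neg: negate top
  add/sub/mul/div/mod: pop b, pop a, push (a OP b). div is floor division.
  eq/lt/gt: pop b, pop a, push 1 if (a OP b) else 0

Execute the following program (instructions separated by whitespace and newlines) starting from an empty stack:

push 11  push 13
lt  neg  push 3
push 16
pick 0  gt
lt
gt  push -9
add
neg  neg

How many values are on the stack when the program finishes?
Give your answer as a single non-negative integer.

Answer: 1

Derivation:
After 'push 11': stack = [11] (depth 1)
After 'push 13': stack = [11, 13] (depth 2)
After 'lt': stack = [1] (depth 1)
After 'neg': stack = [-1] (depth 1)
After 'push 3': stack = [-1, 3] (depth 2)
After 'push 16': stack = [-1, 3, 16] (depth 3)
After 'pick 0': stack = [-1, 3, 16, 16] (depth 4)
After 'gt': stack = [-1, 3, 0] (depth 3)
After 'lt': stack = [-1, 0] (depth 2)
After 'gt': stack = [0] (depth 1)
After 'push -9': stack = [0, -9] (depth 2)
After 'add': stack = [-9] (depth 1)
After 'neg': stack = [9] (depth 1)
After 'neg': stack = [-9] (depth 1)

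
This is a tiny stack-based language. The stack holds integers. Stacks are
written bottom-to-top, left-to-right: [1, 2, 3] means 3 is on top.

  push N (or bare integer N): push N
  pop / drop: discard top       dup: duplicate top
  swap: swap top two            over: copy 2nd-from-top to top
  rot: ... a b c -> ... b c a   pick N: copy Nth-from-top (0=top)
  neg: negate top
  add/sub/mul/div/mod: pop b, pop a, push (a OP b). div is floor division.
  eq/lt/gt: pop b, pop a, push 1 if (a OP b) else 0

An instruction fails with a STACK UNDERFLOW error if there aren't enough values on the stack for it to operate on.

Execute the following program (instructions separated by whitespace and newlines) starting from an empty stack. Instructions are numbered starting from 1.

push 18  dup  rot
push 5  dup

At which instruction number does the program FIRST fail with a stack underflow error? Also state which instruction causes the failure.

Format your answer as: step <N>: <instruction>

Answer: step 3: rot

Derivation:
Step 1 ('push 18'): stack = [18], depth = 1
Step 2 ('dup'): stack = [18, 18], depth = 2
Step 3 ('rot'): needs 3 value(s) but depth is 2 — STACK UNDERFLOW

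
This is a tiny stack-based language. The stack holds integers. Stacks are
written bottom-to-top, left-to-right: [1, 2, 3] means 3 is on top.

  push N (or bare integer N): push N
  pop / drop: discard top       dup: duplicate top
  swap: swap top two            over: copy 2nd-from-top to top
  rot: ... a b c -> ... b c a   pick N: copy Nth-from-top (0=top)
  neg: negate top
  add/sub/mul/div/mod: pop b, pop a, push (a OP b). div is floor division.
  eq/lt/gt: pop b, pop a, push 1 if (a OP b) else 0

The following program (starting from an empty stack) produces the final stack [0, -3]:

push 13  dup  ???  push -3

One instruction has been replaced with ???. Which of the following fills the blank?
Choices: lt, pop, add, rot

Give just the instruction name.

Answer: lt

Derivation:
Stack before ???: [13, 13]
Stack after ???:  [0]
Checking each choice:
  lt: MATCH
  pop: produces [13, -3]
  add: produces [26, -3]
  rot: stack underflow (need 3, have 2)


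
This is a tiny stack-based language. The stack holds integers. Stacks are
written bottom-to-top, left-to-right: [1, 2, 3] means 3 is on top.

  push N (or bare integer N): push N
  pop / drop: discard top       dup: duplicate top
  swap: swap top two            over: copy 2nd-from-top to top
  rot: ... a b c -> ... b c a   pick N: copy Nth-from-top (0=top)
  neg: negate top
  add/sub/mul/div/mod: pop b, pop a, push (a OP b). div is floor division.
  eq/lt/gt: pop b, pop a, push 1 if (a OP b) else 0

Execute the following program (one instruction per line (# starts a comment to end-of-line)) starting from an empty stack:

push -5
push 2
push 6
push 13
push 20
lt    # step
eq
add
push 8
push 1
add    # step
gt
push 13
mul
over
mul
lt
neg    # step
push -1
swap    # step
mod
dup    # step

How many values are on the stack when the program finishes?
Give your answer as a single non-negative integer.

After 'push -5': stack = [-5] (depth 1)
After 'push 2': stack = [-5, 2] (depth 2)
After 'push 6': stack = [-5, 2, 6] (depth 3)
After 'push 13': stack = [-5, 2, 6, 13] (depth 4)
After 'push 20': stack = [-5, 2, 6, 13, 20] (depth 5)
After 'lt': stack = [-5, 2, 6, 1] (depth 4)
After 'eq': stack = [-5, 2, 0] (depth 3)
After 'add': stack = [-5, 2] (depth 2)
After 'push 8': stack = [-5, 2, 8] (depth 3)
After 'push 1': stack = [-5, 2, 8, 1] (depth 4)
  ...
After 'push 13': stack = [-5, 0, 13] (depth 3)
After 'mul': stack = [-5, 0] (depth 2)
After 'over': stack = [-5, 0, -5] (depth 3)
After 'mul': stack = [-5, 0] (depth 2)
After 'lt': stack = [1] (depth 1)
After 'neg': stack = [-1] (depth 1)
After 'push -1': stack = [-1, -1] (depth 2)
After 'swap': stack = [-1, -1] (depth 2)
After 'mod': stack = [0] (depth 1)
After 'dup': stack = [0, 0] (depth 2)

Answer: 2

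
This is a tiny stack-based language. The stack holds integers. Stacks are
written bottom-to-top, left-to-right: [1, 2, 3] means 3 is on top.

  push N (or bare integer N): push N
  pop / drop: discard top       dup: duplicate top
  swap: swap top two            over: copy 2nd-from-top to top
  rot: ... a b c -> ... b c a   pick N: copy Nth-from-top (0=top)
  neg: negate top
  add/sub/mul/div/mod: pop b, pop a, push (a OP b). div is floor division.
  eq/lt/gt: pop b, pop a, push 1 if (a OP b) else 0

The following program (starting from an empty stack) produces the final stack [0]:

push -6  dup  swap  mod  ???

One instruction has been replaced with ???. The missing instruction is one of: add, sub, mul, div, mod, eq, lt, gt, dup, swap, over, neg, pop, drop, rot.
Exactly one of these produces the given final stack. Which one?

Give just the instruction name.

Stack before ???: [0]
Stack after ???:  [0]
The instruction that transforms [0] -> [0] is: neg

Answer: neg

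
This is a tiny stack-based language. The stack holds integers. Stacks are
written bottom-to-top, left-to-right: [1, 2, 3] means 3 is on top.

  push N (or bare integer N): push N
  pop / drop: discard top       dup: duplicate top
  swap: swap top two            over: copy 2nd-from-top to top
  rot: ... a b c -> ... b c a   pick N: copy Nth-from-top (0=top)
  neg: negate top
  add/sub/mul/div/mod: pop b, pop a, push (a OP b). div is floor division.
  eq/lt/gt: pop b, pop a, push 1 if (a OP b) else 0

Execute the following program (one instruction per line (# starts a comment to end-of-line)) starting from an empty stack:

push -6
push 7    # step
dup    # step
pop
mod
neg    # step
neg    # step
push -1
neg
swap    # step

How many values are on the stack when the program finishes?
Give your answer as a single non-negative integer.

Answer: 2

Derivation:
After 'push -6': stack = [-6] (depth 1)
After 'push 7': stack = [-6, 7] (depth 2)
After 'dup': stack = [-6, 7, 7] (depth 3)
After 'pop': stack = [-6, 7] (depth 2)
After 'mod': stack = [1] (depth 1)
After 'neg': stack = [-1] (depth 1)
After 'neg': stack = [1] (depth 1)
After 'push -1': stack = [1, -1] (depth 2)
After 'neg': stack = [1, 1] (depth 2)
After 'swap': stack = [1, 1] (depth 2)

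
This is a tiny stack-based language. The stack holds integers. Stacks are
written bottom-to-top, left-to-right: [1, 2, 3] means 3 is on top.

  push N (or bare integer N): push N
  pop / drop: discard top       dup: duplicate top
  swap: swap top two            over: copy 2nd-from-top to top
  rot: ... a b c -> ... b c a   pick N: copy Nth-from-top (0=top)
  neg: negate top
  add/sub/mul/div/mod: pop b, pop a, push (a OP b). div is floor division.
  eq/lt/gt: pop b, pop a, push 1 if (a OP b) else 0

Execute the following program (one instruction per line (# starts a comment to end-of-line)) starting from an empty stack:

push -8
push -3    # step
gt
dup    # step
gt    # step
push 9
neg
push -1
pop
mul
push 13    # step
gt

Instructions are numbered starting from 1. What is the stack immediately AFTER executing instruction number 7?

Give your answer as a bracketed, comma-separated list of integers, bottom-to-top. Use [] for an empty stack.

Step 1 ('push -8'): [-8]
Step 2 ('push -3'): [-8, -3]
Step 3 ('gt'): [0]
Step 4 ('dup'): [0, 0]
Step 5 ('gt'): [0]
Step 6 ('push 9'): [0, 9]
Step 7 ('neg'): [0, -9]

Answer: [0, -9]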